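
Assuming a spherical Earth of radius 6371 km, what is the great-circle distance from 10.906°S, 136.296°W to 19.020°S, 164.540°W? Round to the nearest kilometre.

3160 km

Δλ = -164.540 − -136.296 = -28.244°.
Δφ = -19.020 − -10.906 = -8.114°.
a = sin²(Δφ/2) + cos φ₁ · cos φ₂ · sin²(Δλ/2) = 0.060269.
c = 2·atan2(√a, √(1−a)) = 0.49606 rad → d = 6371·c ≈ 3160.43 km.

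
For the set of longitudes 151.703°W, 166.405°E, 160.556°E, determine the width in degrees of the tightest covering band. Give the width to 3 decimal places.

Sort the longitudes: -151.703°, +160.556°, +166.405°.
Eastward gaps between consecutive values (wrapping around): 312.259°, 5.849°, 41.892°.
Largest gap = 312.259° ⇒ minimal covering band is its complement: 360° − 312.259° = 47.741°.
Band runs from +160.556° eastward to -151.703°, crossing the antimeridian.

47.741°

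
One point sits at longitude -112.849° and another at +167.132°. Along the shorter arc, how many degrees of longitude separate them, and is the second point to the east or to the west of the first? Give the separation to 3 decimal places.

Raw difference: 167.132 − -112.849 = 279.981°.
Normalise into (−180°, 180°]: 279.981° − 360° = -80.019°.
Negative ⇒ the second point lies to the west; separation 80.019°.

80.019° west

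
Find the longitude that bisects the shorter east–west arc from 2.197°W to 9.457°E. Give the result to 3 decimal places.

Signed shortest Δλ from -2.197° to +9.457° is +11.654°.
Midpoint longitude = -2.197° + (+11.654°)/2 = -2.197° + 5.827° = +3.630°.

3.630°E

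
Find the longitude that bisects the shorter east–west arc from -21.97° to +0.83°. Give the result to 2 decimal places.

-10.57°

Signed shortest Δλ from -21.97° to +0.83° is +22.80°.
Midpoint longitude = -21.97° + (+22.80°)/2 = -21.97° + 11.40° = -10.57°.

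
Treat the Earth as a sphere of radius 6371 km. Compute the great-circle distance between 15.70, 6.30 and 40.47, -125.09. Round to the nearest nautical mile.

Δλ = -125.09 − 6.30 = -131.39°.
Δφ = 40.47 − 15.70 = 24.77°.
a = sin²(Δφ/2) + cos φ₁ · cos φ₂ · sin²(Δλ/2) = 0.654296.
c = 2·atan2(√a, √(1−a)) = 1.88451 rad → d = 6371·c ≈ 12006.20 km ≈ 6482.83 nmi.

6483 nmi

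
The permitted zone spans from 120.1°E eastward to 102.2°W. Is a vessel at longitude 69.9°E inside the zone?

No

Band width going east from +120.1° to -102.2°: ((-102.2 − 120.1) mod 360) = 137.7°.
Offset of +69.9° east of the west edge: ((69.9 − 120.1) mod 360) = 309.8°.
309.8° > 137.7° ⇒ outside.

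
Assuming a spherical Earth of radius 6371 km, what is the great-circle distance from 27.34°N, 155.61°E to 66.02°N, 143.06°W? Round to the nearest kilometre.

Δλ = -143.06 − 155.61 = -298.67°; wrapped into (−180°, 180°]: 61.33°.
Δφ = 66.02 − 27.34 = 38.68°.
a = sin²(Δφ/2) + cos φ₁ · cos φ₂ · sin²(Δλ/2) = 0.203583.
c = 2·atan2(√a, √(1−a)) = 0.93622 rad → d = 6371·c ≈ 5964.68 km.

5965 km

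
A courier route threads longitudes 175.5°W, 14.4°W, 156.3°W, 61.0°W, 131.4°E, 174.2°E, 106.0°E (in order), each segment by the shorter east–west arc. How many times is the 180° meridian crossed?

Leg 1: -175.5° → -14.4°, shortest Δλ = 161.1° (east) — does not cross 180°.
Leg 2: -14.4° → -156.3°, shortest Δλ = -141.9° (west) — does not cross 180°.
Leg 3: -156.3° → -61.0°, shortest Δλ = 95.3° (east) — does not cross 180°.
Leg 4: -61.0° → +131.4°, shortest Δλ = -167.6° (west) — crosses 180°.
Leg 5: +131.4° → +174.2°, shortest Δλ = 42.8° (east) — does not cross 180°.
Leg 6: +174.2° → +106.0°, shortest Δλ = -68.2° (west) — does not cross 180°.
Total crossings: 1.

1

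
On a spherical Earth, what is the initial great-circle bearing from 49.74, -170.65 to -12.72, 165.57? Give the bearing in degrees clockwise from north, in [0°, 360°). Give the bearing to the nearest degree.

Δλ = 165.57 − -170.65 = 336.22°; wrapped into (−180°, 180°]: -23.78°.
θ = atan2( sin Δλ · cos φ₂ , cos φ₁ · sin φ₂ − sin φ₁ · cos φ₂ · cos Δλ )
  = atan2(-0.39333, -0.82349) = -154.469° → normalised to [0°, 360°): 205.531°.

206°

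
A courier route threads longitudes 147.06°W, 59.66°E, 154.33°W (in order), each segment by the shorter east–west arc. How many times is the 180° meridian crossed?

2

Leg 1: -147.06° → +59.66°, shortest Δλ = -153.28° (west) — crosses 180°.
Leg 2: +59.66° → -154.33°, shortest Δλ = 146.01° (east) — crosses 180°.
Total crossings: 2.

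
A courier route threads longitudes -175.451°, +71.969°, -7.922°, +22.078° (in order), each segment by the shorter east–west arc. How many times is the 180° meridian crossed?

1

Leg 1: -175.451° → +71.969°, shortest Δλ = -112.58° (west) — crosses 180°.
Leg 2: +71.969° → -7.922°, shortest Δλ = -79.891° (west) — does not cross 180°.
Leg 3: -7.922° → +22.078°, shortest Δλ = 30.0° (east) — does not cross 180°.
Total crossings: 1.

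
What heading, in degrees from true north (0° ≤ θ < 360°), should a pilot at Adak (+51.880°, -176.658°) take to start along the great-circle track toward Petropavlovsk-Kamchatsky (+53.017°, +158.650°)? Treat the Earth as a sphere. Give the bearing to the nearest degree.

284°

Δλ = 158.650 − -176.658 = 335.308°; wrapped into (−180°, 180°]: -24.692°.
θ = atan2( sin Δλ · cos φ₂ , cos φ₁ · sin φ₂ − sin φ₁ · cos φ₂ · cos Δλ )
  = atan2(-0.25130, 0.06312) = -75.901° → normalised to [0°, 360°): 284.099°.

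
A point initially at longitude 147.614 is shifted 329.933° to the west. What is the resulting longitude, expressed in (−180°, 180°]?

+177.681°

Start at +147.614°; shift −329.933° → -182.319°.
-182.319° lies outside (−180°, 180°]; add 360° → +177.681°.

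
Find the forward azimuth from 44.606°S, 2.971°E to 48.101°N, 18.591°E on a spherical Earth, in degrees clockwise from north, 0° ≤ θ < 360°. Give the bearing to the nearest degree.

Δλ = 18.591 − 2.971 = 15.620°.
θ = atan2( sin Δλ · cos φ₂ , cos φ₁ · sin φ₂ − sin φ₁ · cos φ₂ · cos Δλ )
  = atan2(0.17981, 0.98156) = 10.381° → normalised to [0°, 360°): 10.381°.

10°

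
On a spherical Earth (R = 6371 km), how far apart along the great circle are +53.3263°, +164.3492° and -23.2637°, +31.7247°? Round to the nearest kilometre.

14845 km

Δλ = 31.7247 − 164.3492 = -132.6245°.
Δφ = -23.2637 − 53.3263 = -76.5900°.
a = sin²(Δφ/2) + cos φ₁ · cos φ₂ · sin²(Δλ/2) = 0.844177.
c = 2·atan2(√a, √(1−a)) = 2.33001 rad → d = 6371·c ≈ 14844.52 km.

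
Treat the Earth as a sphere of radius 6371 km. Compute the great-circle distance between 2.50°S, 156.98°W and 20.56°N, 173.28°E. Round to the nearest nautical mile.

Δλ = 173.28 − -156.98 = 330.26°; wrapped into (−180°, 180°]: -29.74°.
Δφ = 20.56 − -2.50 = 23.06°.
a = sin²(Δφ/2) + cos φ₁ · cos φ₂ · sin²(Δλ/2) = 0.101556.
c = 2·atan2(√a, √(1−a)) = 0.64867 rad → d = 6371·c ≈ 4132.68 km ≈ 2231.47 nmi.

2231 nmi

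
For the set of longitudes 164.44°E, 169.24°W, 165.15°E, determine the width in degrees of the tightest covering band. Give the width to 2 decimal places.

26.32°

Sort the longitudes: -169.24°, +164.44°, +165.15°.
Eastward gaps between consecutive values (wrapping around): 333.68°, 0.71°, 25.61°.
Largest gap = 333.68° ⇒ minimal covering band is its complement: 360° − 333.68° = 26.32°.
Band runs from +164.44° eastward to -169.24°, crossing the antimeridian.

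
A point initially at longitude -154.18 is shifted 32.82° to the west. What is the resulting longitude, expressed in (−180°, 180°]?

+173.00°

Start at -154.18°; shift −32.82° → -187.00°.
-187.00° lies outside (−180°, 180°]; add 360° → +173.00°.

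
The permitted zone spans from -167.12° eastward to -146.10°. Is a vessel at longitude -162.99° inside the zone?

Yes

Band width going east from -167.12° to -146.10°: ((-146.10 − -167.12) mod 360) = 21.02°.
Offset of -162.99° east of the west edge: ((-162.99 − -167.12) mod 360) = 4.13°.
4.13° ≤ 21.02° ⇒ inside.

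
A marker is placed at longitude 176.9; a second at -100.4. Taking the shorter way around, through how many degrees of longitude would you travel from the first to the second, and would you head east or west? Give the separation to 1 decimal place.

Raw difference: -100.4 − 176.9 = -277.3°.
Normalise into (−180°, 180°]: -277.3° + 360° = 82.7°.
Positive ⇒ the second point lies to the east; separation 82.7°.

82.7° east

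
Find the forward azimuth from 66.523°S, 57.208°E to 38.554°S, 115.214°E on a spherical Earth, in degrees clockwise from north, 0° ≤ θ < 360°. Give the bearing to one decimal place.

78.8°

Δλ = 115.214 − 57.208 = 58.006°.
θ = atan2( sin Δλ · cos φ₂ , cos φ₁ · sin φ₂ − sin φ₁ · cos φ₂ · cos Δλ )
  = atan2(0.66323, 0.13175) = 78.765° → normalised to [0°, 360°): 78.765°.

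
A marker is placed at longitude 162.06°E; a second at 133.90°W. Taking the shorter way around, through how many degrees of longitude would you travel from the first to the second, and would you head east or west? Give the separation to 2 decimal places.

Raw difference: -133.90 − 162.06 = -295.96°.
Normalise into (−180°, 180°]: -295.96° + 360° = 64.04°.
Positive ⇒ the second point lies to the east; separation 64.04°.

64.04° east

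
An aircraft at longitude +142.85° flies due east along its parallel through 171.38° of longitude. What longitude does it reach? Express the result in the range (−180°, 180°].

-45.77°

Start at +142.85°; shift +171.38° → +314.23°.
+314.23° lies outside (−180°, 180°]; subtract 360° → -45.77°.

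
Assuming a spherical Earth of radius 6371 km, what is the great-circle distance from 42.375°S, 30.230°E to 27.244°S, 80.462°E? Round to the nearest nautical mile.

Δλ = 80.462 − 30.230 = 50.232°.
Δφ = -27.244 − -42.375 = 15.131°.
a = sin²(Δφ/2) + cos φ₁ · cos φ₂ · sin²(Δλ/2) = 0.135662.
c = 2·atan2(√a, √(1−a)) = 0.75441 rad → d = 6371·c ≈ 4806.35 km ≈ 2595.22 nmi.

2595 nmi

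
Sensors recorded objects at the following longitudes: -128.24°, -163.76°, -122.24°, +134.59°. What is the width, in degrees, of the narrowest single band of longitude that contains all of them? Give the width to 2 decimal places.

103.17°

Sort the longitudes: -163.76°, -128.24°, -122.24°, +134.59°.
Eastward gaps between consecutive values (wrapping around): 35.52°, 6.00°, 256.83°, 61.65°.
Largest gap = 256.83° ⇒ minimal covering band is its complement: 360° − 256.83° = 103.17°.
Band runs from +134.59° eastward to -122.24°, crossing the antimeridian.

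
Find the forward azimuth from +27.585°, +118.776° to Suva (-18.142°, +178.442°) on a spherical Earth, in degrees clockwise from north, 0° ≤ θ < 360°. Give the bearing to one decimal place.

Δλ = 178.442 − 118.776 = 59.666°.
θ = atan2( sin Δλ · cos φ₂ , cos φ₁ · sin φ₂ − sin φ₁ · cos φ₂ · cos Δλ )
  = atan2(0.82019, -0.49822) = 121.276° → normalised to [0°, 360°): 121.276°.

121.3°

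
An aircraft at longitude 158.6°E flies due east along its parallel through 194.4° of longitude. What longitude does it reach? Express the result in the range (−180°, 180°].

Start at +158.6°; shift +194.4° → +353.0°.
+353.0° lies outside (−180°, 180°]; subtract 360° → -7.0°.

7.0°W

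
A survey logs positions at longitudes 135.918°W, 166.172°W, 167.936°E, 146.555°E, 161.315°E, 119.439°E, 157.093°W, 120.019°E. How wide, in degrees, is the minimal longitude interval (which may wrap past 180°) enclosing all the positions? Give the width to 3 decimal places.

104.643°

Sort the longitudes: -166.172°, -157.093°, -135.918°, +119.439°, +120.019°, +146.555°, +161.315°, +167.936°.
Eastward gaps between consecutive values (wrapping around): 9.079°, 21.175°, 255.357°, 0.580°, 26.536°, 14.760°, 6.621°, 25.892°.
Largest gap = 255.357° ⇒ minimal covering band is its complement: 360° − 255.357° = 104.643°.
Band runs from +119.439° eastward to -135.918°, crossing the antimeridian.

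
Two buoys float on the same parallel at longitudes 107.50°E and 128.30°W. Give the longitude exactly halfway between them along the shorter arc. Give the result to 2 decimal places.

169.60°E

Signed shortest Δλ from +107.50° to -128.30° is +124.20°.
Midpoint longitude = +107.50° + (+124.20°)/2 = +107.50° + 62.10° = +169.60°.
(The naïve average (+107.50 + -128.30)/2 = -10.4° is on the wrong side of the globe.)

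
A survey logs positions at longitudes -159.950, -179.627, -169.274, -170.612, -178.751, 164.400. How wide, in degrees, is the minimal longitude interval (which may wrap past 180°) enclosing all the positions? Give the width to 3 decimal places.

35.650°

Sort the longitudes: -179.627°, -178.751°, -170.612°, -169.274°, -159.950°, +164.400°.
Eastward gaps between consecutive values (wrapping around): 0.876°, 8.139°, 1.338°, 9.324°, 324.350°, 15.973°.
Largest gap = 324.350° ⇒ minimal covering band is its complement: 360° − 324.350° = 35.650°.
Band runs from +164.400° eastward to -159.950°, crossing the antimeridian.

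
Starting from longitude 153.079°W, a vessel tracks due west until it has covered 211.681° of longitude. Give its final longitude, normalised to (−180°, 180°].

Start at -153.079°; shift −211.681° → -364.760°.
-364.760° lies outside (−180°, 180°]; add 360° → -4.760°.

4.760°W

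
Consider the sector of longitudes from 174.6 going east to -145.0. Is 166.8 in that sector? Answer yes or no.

Band width going east from +174.6° to -145.0°: ((-145.0 − 174.6) mod 360) = 40.4°.
Offset of +166.8° east of the west edge: ((166.8 − 174.6) mod 360) = 352.2°.
352.2° > 40.4° ⇒ outside.

No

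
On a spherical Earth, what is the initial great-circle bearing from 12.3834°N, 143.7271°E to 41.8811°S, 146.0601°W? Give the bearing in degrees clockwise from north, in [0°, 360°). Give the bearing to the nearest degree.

135°

Δλ = -146.0601 − 143.7271 = -289.7872°; wrapped into (−180°, 180°]: 70.2128°.
θ = atan2( sin Δλ · cos φ₂ , cos φ₁ · sin φ₂ − sin φ₁ · cos φ₂ · cos Δλ )
  = atan2(0.70057, -0.70611) = 135.225° → normalised to [0°, 360°): 135.225°.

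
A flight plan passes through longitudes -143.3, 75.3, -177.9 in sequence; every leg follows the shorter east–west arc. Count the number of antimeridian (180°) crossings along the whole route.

Leg 1: -143.3° → +75.3°, shortest Δλ = -141.4° (west) — crosses 180°.
Leg 2: +75.3° → -177.9°, shortest Δλ = 106.8° (east) — crosses 180°.
Total crossings: 2.

2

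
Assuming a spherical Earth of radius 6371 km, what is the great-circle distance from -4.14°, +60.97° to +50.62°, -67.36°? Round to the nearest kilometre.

Δλ = -67.36 − 60.97 = -128.33°.
Δφ = 50.62 − -4.14 = 54.76°.
a = sin²(Δφ/2) + cos φ₁ · cos φ₂ · sin²(Δλ/2) = 0.724131.
c = 2·atan2(√a, √(1−a)) = 2.03562 rad → d = 6371·c ≈ 12968.91 km.

12969 km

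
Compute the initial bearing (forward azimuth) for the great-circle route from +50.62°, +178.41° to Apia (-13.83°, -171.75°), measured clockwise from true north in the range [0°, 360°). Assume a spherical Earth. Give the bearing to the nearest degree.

Δλ = -171.75 − 178.41 = -350.16°; wrapped into (−180°, 180°]: 9.84°.
θ = atan2( sin Δλ · cos φ₂ , cos φ₁ · sin φ₂ − sin φ₁ · cos φ₂ · cos Δλ )
  = atan2(0.16594, -0.89117) = 169.452° → normalised to [0°, 360°): 169.452°.

169°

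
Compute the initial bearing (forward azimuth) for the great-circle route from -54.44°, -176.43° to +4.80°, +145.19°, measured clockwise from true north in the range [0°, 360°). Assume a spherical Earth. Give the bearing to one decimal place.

317.9°

Δλ = 145.19 − -176.43 = 321.62°; wrapped into (−180°, 180°]: -38.38°.
θ = atan2( sin Δλ · cos φ₂ , cos φ₁ · sin φ₂ − sin φ₁ · cos φ₂ · cos Δλ )
  = atan2(-0.61870, 0.68414) = -42.124° → normalised to [0°, 360°): 317.876°.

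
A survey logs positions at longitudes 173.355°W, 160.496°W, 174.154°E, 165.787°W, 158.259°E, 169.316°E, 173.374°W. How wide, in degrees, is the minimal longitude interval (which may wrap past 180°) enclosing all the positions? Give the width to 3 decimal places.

Sort the longitudes: -173.374°, -173.355°, -165.787°, -160.496°, +158.259°, +169.316°, +174.154°.
Eastward gaps between consecutive values (wrapping around): 0.019°, 7.568°, 5.291°, 318.755°, 11.057°, 4.838°, 12.472°.
Largest gap = 318.755° ⇒ minimal covering band is its complement: 360° − 318.755° = 41.245°.
Band runs from +158.259° eastward to -160.496°, crossing the antimeridian.

41.245°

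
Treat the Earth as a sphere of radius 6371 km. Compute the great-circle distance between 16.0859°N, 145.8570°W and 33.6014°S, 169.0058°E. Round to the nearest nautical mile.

3946 nmi

Δλ = 169.0058 − -145.8570 = 314.8628°; wrapped into (−180°, 180°]: -45.1372°.
Δφ = -33.6014 − 16.0859 = -49.6873°.
a = sin²(Δφ/2) + cos φ₁ · cos φ₂ · sin²(Δλ/2) = 0.294400.
c = 2·atan2(√a, √(1−a)) = 1.14703 rad → d = 6371·c ≈ 7307.70 km ≈ 3945.84 nmi.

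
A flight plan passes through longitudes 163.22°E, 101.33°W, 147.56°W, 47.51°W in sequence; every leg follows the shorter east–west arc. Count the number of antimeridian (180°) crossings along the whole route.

1

Leg 1: +163.22° → -101.33°, shortest Δλ = 95.45° (east) — crosses 180°.
Leg 2: -101.33° → -147.56°, shortest Δλ = -46.23° (west) — does not cross 180°.
Leg 3: -147.56° → -47.51°, shortest Δλ = 100.05° (east) — does not cross 180°.
Total crossings: 1.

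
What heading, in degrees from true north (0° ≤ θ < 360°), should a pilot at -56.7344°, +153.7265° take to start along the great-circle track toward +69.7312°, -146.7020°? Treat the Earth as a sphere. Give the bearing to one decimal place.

Δλ = -146.7020 − 153.7265 = -300.4285°; wrapped into (−180°, 180°]: 59.5715°.
θ = atan2( sin Δλ · cos φ₂ , cos φ₁ · sin φ₂ − sin φ₁ · cos φ₂ · cos Δλ )
  = atan2(0.29871, 0.66126) = 24.310° → normalised to [0°, 360°): 24.310°.

24.3°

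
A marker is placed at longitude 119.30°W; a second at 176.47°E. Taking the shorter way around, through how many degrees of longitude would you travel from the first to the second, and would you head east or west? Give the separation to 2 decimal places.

Raw difference: 176.47 − -119.30 = 295.77°.
Normalise into (−180°, 180°]: 295.77° − 360° = -64.23°.
Negative ⇒ the second point lies to the west; separation 64.23°.

64.23° west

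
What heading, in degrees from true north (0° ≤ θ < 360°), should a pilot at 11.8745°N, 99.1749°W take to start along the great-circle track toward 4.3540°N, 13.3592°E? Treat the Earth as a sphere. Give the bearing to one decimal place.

80.6°

Δλ = 13.3592 − -99.1749 = 112.5341°.
θ = atan2( sin Δλ · cos φ₂ , cos φ₁ · sin φ₂ − sin φ₁ · cos φ₂ · cos Δλ )
  = atan2(0.92099, 0.15292) = 80.572° → normalised to [0°, 360°): 80.572°.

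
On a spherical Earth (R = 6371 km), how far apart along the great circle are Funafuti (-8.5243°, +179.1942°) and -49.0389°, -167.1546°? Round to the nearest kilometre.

4682 km

Δλ = -167.1546 − 179.1942 = -346.3488°; wrapped into (−180°, 180°]: 13.6512°.
Δφ = -49.0389 − -8.5243 = -40.5146°.
a = sin²(Δφ/2) + cos φ₁ · cos φ₂ · sin²(Δλ/2) = 0.129037.
c = 2·atan2(√a, √(1−a)) = 0.73486 rad → d = 6371·c ≈ 4681.78 km.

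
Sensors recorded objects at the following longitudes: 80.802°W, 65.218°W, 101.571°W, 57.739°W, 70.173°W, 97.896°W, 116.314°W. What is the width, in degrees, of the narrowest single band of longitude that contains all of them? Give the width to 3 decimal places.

58.575°

Sort the longitudes: -116.314°, -101.571°, -97.896°, -80.802°, -70.173°, -65.218°, -57.739°.
Eastward gaps between consecutive values (wrapping around): 14.743°, 3.675°, 17.094°, 10.629°, 4.955°, 7.479°, 301.425°.
Largest gap = 301.425° ⇒ minimal covering band is its complement: 360° − 301.425° = 58.575°.
Band runs from -116.314° eastward to -57.739°.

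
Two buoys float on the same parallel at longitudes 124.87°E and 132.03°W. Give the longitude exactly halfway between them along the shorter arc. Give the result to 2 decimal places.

176.42°E

Signed shortest Δλ from +124.87° to -132.03° is +103.10°.
Midpoint longitude = +124.87° + (+103.10°)/2 = +124.87° + 51.55° = +176.42°.
(The naïve average (+124.87 + -132.03)/2 = -3.58° is on the wrong side of the globe.)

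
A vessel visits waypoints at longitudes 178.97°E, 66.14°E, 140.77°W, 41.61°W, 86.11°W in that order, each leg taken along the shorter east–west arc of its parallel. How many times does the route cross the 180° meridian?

Leg 1: +178.97° → +66.14°, shortest Δλ = -112.83° (west) — does not cross 180°.
Leg 2: +66.14° → -140.77°, shortest Δλ = 153.09° (east) — crosses 180°.
Leg 3: -140.77° → -41.61°, shortest Δλ = 99.16° (east) — does not cross 180°.
Leg 4: -41.61° → -86.11°, shortest Δλ = -44.5° (west) — does not cross 180°.
Total crossings: 1.

1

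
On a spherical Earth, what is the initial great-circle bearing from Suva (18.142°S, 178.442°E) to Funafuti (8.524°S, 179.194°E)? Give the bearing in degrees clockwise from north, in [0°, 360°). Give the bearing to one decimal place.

Δλ = 179.194 − 178.442 = 0.752°.
θ = atan2( sin Δλ · cos φ₂ , cos φ₁ · sin φ₂ − sin φ₁ · cos φ₂ · cos Δλ )
  = atan2(0.01298, 0.16705) = 4.443° → normalised to [0°, 360°): 4.443°.

4.4°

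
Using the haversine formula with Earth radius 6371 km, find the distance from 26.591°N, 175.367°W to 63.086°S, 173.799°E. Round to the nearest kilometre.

10018 km

Δλ = 173.799 − -175.367 = 349.166°; wrapped into (−180°, 180°]: -10.834°.
Δφ = -63.086 − 26.591 = -89.677°.
a = sin²(Δφ/2) + cos φ₁ · cos φ₂ · sin²(Δλ/2) = 0.500789.
c = 2·atan2(√a, √(1−a)) = 1.57237 rad → d = 6371·c ≈ 10017.59 km.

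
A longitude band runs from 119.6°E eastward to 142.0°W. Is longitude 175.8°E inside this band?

Band width going east from +119.6° to -142.0°: ((-142.0 − 119.6) mod 360) = 98.4°.
Offset of +175.8° east of the west edge: ((175.8 − 119.6) mod 360) = 56.2°.
56.2° ≤ 98.4° ⇒ inside.

Yes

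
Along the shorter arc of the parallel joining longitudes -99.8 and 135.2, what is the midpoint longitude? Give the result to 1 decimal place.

-162.3°

Signed shortest Δλ from -99.8° to +135.2° is -125.0°.
Midpoint longitude = -99.8° + (-125.0°)/2 = -99.8° − 62.5° = -162.3°.
(The naïve average (-99.8 + +135.2)/2 = 17.7° is on the wrong side of the globe.)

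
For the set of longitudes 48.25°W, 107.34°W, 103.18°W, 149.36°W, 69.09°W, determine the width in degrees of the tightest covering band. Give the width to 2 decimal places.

Sort the longitudes: -149.36°, -107.34°, -103.18°, -69.09°, -48.25°.
Eastward gaps between consecutive values (wrapping around): 42.02°, 4.16°, 34.09°, 20.84°, 258.89°.
Largest gap = 258.89° ⇒ minimal covering band is its complement: 360° − 258.89° = 101.11°.
Band runs from -149.36° eastward to -48.25°.

101.11°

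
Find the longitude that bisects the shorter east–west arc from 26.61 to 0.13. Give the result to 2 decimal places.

+13.37°

Signed shortest Δλ from +26.61° to +0.13° is -26.48°.
Midpoint longitude = +26.61° + (-26.48°)/2 = +26.61° − 13.24° = +13.37°.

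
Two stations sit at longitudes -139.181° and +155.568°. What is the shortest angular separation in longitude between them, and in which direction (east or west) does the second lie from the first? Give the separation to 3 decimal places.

65.251° west

Raw difference: 155.568 − -139.181 = 294.749°.
Normalise into (−180°, 180°]: 294.749° − 360° = -65.251°.
Negative ⇒ the second point lies to the west; separation 65.251°.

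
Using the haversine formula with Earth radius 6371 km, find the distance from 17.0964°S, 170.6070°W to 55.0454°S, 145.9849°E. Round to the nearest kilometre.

5593 km

Δλ = 145.9849 − -170.6070 = 316.5919°; wrapped into (−180°, 180°]: -43.4081°.
Δφ = -55.0454 − -17.0964 = -37.9490°.
a = sin²(Δφ/2) + cos φ₁ · cos φ₂ · sin²(Δλ/2) = 0.180613.
c = 2·atan2(√a, √(1−a)) = 0.87789 rad → d = 6371·c ≈ 5593.05 km.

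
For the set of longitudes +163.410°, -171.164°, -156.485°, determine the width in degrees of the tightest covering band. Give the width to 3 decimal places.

40.105°

Sort the longitudes: -171.164°, -156.485°, +163.410°.
Eastward gaps between consecutive values (wrapping around): 14.679°, 319.895°, 25.426°.
Largest gap = 319.895° ⇒ minimal covering band is its complement: 360° − 319.895° = 40.105°.
Band runs from +163.410° eastward to -156.485°, crossing the antimeridian.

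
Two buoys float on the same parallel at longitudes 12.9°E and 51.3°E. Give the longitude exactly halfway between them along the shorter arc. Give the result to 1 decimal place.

32.1°E

Signed shortest Δλ from +12.9° to +51.3° is +38.4°.
Midpoint longitude = +12.9° + (+38.4°)/2 = +12.9° + 19.2° = +32.1°.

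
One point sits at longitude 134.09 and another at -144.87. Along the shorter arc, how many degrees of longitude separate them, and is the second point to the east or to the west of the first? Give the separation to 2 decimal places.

Raw difference: -144.87 − 134.09 = -278.96°.
Normalise into (−180°, 180°]: -278.96° + 360° = 81.04°.
Positive ⇒ the second point lies to the east; separation 81.04°.

81.04° east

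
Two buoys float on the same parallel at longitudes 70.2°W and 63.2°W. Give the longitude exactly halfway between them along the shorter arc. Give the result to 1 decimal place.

Signed shortest Δλ from -70.2° to -63.2° is +7.0°.
Midpoint longitude = -70.2° + (+7.0°)/2 = -70.2° + 3.5° = -66.7°.

66.7°W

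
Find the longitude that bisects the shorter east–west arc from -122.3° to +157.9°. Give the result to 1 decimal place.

Signed shortest Δλ from -122.3° to +157.9° is -79.8°.
Midpoint longitude = -122.3° + (-79.8°)/2 = -122.3° − 39.9° = -162.2°.
(The naïve average (-122.3 + +157.9)/2 = 17.8° is on the wrong side of the globe.)

-162.2°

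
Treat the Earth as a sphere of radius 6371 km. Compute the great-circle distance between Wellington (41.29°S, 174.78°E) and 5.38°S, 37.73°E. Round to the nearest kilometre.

Δλ = 37.73 − 174.78 = -137.05°.
Δφ = -5.38 − -41.29 = 35.91°.
a = sin²(Δφ/2) + cos φ₁ · cos φ₂ · sin²(Δλ/2) = 0.742839.
c = 2·atan2(√a, √(1−a)) = 2.07794 rad → d = 6371·c ≈ 13238.53 km.

13239 km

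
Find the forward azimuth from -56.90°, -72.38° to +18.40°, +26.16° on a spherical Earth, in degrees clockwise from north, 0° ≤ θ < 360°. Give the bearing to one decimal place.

86.7°

Δλ = 26.16 − -72.38 = 98.54°.
θ = atan2( sin Δλ · cos φ₂ , cos φ₁ · sin φ₂ − sin φ₁ · cos φ₂ · cos Δλ )
  = atan2(0.93836, 0.05434) = 86.686° → normalised to [0°, 360°): 86.686°.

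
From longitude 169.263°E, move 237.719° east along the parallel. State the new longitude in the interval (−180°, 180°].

Start at +169.263°; shift +237.719° → +406.982°.
+406.982° lies outside (−180°, 180°]; subtract 360° → +46.982°.

46.982°E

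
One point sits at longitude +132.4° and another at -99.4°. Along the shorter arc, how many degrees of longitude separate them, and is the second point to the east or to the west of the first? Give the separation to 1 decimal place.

128.2° east

Raw difference: -99.4 − 132.4 = -231.8°.
Normalise into (−180°, 180°]: -231.8° + 360° = 128.2°.
Positive ⇒ the second point lies to the east; separation 128.2°.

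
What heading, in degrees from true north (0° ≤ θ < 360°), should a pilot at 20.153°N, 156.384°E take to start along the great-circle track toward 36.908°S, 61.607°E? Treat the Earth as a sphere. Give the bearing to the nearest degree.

236°

Δλ = 61.607 − 156.384 = -94.777°.
θ = atan2( sin Δλ · cos φ₂ , cos φ₁ · sin φ₂ − sin φ₁ · cos φ₂ · cos Δλ )
  = atan2(-0.79682, -0.54082) = -124.166° → normalised to [0°, 360°): 235.834°.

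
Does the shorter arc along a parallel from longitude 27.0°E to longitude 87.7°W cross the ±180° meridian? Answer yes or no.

No

Signed shortest Δλ = ((-87.7 − 27.0 + 180) mod 360) − 180 = -114.7°.
Going west by 114.7° from +27.0° reaches -87.7° without touching 180°.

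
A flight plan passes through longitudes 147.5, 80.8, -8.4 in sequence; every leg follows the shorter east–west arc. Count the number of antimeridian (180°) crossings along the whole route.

0

Leg 1: +147.5° → +80.8°, shortest Δλ = -66.7° (west) — does not cross 180°.
Leg 2: +80.8° → -8.4°, shortest Δλ = -89.2° (west) — does not cross 180°.
Total crossings: 0.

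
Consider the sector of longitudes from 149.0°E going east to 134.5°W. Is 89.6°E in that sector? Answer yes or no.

Band width going east from +149.0° to -134.5°: ((-134.5 − 149.0) mod 360) = 76.5°.
Offset of +89.6° east of the west edge: ((89.6 − 149.0) mod 360) = 300.6°.
300.6° > 76.5° ⇒ outside.

No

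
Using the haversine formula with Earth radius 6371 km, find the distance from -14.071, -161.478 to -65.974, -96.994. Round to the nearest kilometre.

7440 km

Δλ = -96.994 − -161.478 = 64.484°.
Δφ = -65.974 − -14.071 = -51.903°.
a = sin²(Δφ/2) + cos φ₁ · cos φ₂ · sin²(Δλ/2) = 0.303908.
c = 2·atan2(√a, √(1−a)) = 1.16779 rad → d = 6371·c ≈ 7440.01 km.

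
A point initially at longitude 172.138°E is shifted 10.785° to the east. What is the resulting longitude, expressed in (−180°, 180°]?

177.077°W

Start at +172.138°; shift +10.785° → +182.923°.
+182.923° lies outside (−180°, 180°]; subtract 360° → -177.077°.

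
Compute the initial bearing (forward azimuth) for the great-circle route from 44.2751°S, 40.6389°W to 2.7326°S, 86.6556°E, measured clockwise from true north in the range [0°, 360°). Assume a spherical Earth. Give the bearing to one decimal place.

Δλ = 86.6556 − -40.6389 = 127.2945°.
θ = atan2( sin Δλ · cos φ₂ , cos φ₁ · sin φ₂ − sin φ₁ · cos φ₂ · cos Δλ )
  = atan2(0.79463, -0.45664) = 119.884° → normalised to [0°, 360°): 119.884°.

119.9°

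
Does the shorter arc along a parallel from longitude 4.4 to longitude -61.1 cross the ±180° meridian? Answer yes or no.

No

Signed shortest Δλ = ((-61.1 − 4.4 + 180) mod 360) − 180 = -65.5°.
Going west by 65.5° from +4.4° reaches -61.1° without touching 180°.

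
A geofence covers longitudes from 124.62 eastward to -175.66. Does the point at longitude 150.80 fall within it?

Yes

Band width going east from +124.62° to -175.66°: ((-175.66 − 124.62) mod 360) = 59.72°.
Offset of +150.80° east of the west edge: ((150.80 − 124.62) mod 360) = 26.18°.
26.18° ≤ 59.72° ⇒ inside.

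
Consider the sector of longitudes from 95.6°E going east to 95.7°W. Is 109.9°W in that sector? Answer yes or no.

Yes

Band width going east from +95.6° to -95.7°: ((-95.7 − 95.6) mod 360) = 168.7°.
Offset of -109.9° east of the west edge: ((-109.9 − 95.6) mod 360) = 154.5°.
154.5° ≤ 168.7° ⇒ inside.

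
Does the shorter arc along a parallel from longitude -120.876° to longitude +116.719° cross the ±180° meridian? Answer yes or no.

Naïve |116.719 − -120.876| = 237.595° > 180°, so the shorter arc goes the other way round — across 180°.
Signed shortest Δλ = ((116.719 − -120.876 + 180) mod 360) − 180 = -122.405°.
Going west by 122.405° from -120.876° passes through 180° before reaching +116.719°.

Yes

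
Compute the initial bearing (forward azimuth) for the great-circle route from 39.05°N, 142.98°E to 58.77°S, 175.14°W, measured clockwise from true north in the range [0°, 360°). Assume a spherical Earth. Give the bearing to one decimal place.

159.1°

Δλ = -175.14 − 142.98 = -318.12°; wrapped into (−180°, 180°]: 41.88°.
θ = atan2( sin Δλ · cos φ₂ , cos φ₁ · sin φ₂ − sin φ₁ · cos φ₂ · cos Δλ )
  = atan2(0.34612, -0.90726) = 159.118° → normalised to [0°, 360°): 159.118°.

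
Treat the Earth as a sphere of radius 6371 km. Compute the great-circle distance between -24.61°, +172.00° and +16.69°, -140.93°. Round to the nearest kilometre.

Δλ = -140.93 − 172.00 = -312.93°; wrapped into (−180°, 180°]: 47.07°.
Δφ = 16.69 − -24.61 = 41.30°.
a = sin²(Δφ/2) + cos φ₁ · cos φ₂ · sin²(Δλ/2) = 0.263225.
c = 2·atan2(√a, √(1−a)) = 1.07748 rad → d = 6371·c ≈ 6864.62 km.

6865 km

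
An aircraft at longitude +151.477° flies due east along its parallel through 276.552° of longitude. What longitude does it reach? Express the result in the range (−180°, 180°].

Start at +151.477°; shift +276.552° → +428.029°.
+428.029° lies outside (−180°, 180°]; subtract 360° → +68.029°.

+68.029°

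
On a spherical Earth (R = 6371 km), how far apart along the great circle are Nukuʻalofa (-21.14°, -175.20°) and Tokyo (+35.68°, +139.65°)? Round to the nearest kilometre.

Δλ = 139.65 − -175.20 = 314.85°; wrapped into (−180°, 180°]: -45.15°.
Δφ = 35.68 − -21.14 = 56.82°.
a = sin²(Δφ/2) + cos φ₁ · cos φ₂ · sin²(Δλ/2) = 0.338018.
c = 2·atan2(√a, √(1−a)) = 1.24088 rad → d = 6371·c ≈ 7905.64 km.

7906 km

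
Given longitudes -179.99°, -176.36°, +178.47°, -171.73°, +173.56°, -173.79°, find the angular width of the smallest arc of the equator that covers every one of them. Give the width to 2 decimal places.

Sort the longitudes: -179.99°, -176.36°, -173.79°, -171.73°, +173.56°, +178.47°.
Eastward gaps between consecutive values (wrapping around): 3.63°, 2.57°, 2.06°, 345.29°, 4.91°, 1.54°.
Largest gap = 345.29° ⇒ minimal covering band is its complement: 360° − 345.29° = 14.71°.
Band runs from +173.56° eastward to -171.73°, crossing the antimeridian.

14.71°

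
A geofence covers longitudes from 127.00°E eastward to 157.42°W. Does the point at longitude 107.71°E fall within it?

Band width going east from +127.00° to -157.42°: ((-157.42 − 127.00) mod 360) = 75.58°.
Offset of +107.71° east of the west edge: ((107.71 − 127.00) mod 360) = 340.71°.
340.71° > 75.58° ⇒ outside.

No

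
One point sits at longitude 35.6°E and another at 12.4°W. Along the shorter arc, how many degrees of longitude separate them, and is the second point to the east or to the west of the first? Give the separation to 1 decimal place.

48.0° west

Raw difference: -12.4 − 35.6 = -48.0°.
Normalise into (−180°, 180°]: -48.0° stays -48.0°.
Negative ⇒ the second point lies to the west; separation 48.0°.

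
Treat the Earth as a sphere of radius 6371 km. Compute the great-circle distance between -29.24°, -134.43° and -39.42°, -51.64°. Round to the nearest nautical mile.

4008 nmi

Δλ = -51.64 − -134.43 = 82.79°.
Δφ = -39.42 − -29.24 = -10.18°.
a = sin²(Δφ/2) + cos φ₁ · cos φ₂ · sin²(Δλ/2) = 0.302610.
c = 2·atan2(√a, √(1−a)) = 1.16497 rad → d = 6371·c ≈ 7422.02 km ≈ 4007.57 nmi.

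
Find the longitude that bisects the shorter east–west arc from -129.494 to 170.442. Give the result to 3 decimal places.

-159.526°

Signed shortest Δλ from -129.494° to +170.442° is -60.064°.
Midpoint longitude = -129.494° + (-60.064°)/2 = -129.494° − 30.032° = -159.526°.
(The naïve average (-129.494 + +170.442)/2 = 20.474° is on the wrong side of the globe.)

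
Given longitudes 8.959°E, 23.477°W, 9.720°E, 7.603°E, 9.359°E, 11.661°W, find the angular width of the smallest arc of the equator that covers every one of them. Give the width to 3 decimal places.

Sort the longitudes: -23.477°, -11.661°, +7.603°, +8.959°, +9.359°, +9.720°.
Eastward gaps between consecutive values (wrapping around): 11.816°, 19.264°, 1.356°, 0.400°, 0.361°, 326.803°.
Largest gap = 326.803° ⇒ minimal covering band is its complement: 360° − 326.803° = 33.197°.
Band runs from -23.477° eastward to +9.720°.

33.197°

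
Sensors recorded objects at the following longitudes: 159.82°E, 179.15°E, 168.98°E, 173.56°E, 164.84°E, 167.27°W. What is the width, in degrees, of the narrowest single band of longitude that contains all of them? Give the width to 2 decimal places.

Sort the longitudes: -167.27°, +159.82°, +164.84°, +168.98°, +173.56°, +179.15°.
Eastward gaps between consecutive values (wrapping around): 327.09°, 5.02°, 4.14°, 4.58°, 5.59°, 13.58°.
Largest gap = 327.09° ⇒ minimal covering band is its complement: 360° − 327.09° = 32.91°.
Band runs from +159.82° eastward to -167.27°, crossing the antimeridian.

32.91°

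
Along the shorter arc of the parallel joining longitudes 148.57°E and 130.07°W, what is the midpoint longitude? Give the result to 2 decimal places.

Signed shortest Δλ from +148.57° to -130.07° is +81.36°.
Midpoint longitude = +148.57° + (+81.36°)/2 = +148.57° + 40.68° = +189.25°.
Normalise into (−180°, 180°]: -170.75°.
(The naïve average (+148.57 + -130.07)/2 = 9.25° is on the wrong side of the globe.)

170.75°W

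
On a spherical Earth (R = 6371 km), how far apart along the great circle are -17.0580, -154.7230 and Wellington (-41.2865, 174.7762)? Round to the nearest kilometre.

3965 km

Δλ = 174.7762 − -154.7230 = 329.4992°; wrapped into (−180°, 180°]: -30.5008°.
Δφ = -41.2865 − -17.0580 = -24.2285°.
a = sin²(Δφ/2) + cos φ₁ · cos φ₂ · sin²(Δλ/2) = 0.093745.
c = 2·atan2(√a, √(1−a)) = 0.62235 rad → d = 6371·c ≈ 3965.00 km.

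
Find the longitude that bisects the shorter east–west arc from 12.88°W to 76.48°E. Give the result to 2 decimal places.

Signed shortest Δλ from -12.88° to +76.48° is +89.36°.
Midpoint longitude = -12.88° + (+89.36°)/2 = -12.88° + 44.68° = +31.80°.

31.80°E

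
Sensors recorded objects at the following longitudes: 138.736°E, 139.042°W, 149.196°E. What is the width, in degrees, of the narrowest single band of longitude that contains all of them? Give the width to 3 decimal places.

Sort the longitudes: -139.042°, +138.736°, +149.196°.
Eastward gaps between consecutive values (wrapping around): 277.778°, 10.460°, 71.762°.
Largest gap = 277.778° ⇒ minimal covering band is its complement: 360° − 277.778° = 82.222°.
Band runs from +138.736° eastward to -139.042°, crossing the antimeridian.

82.222°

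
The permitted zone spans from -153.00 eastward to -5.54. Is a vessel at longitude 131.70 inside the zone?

Band width going east from -153.00° to -5.54°: ((-5.54 − -153.00) mod 360) = 147.46°.
Offset of +131.70° east of the west edge: ((131.70 − -153.00) mod 360) = 284.70°.
284.70° > 147.46° ⇒ outside.

No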